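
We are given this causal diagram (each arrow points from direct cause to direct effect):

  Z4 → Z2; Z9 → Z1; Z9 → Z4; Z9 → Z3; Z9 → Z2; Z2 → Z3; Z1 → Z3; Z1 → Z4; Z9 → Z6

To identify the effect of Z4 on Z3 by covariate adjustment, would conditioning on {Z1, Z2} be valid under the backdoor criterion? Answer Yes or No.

No

Backdoor paths from Z4 to Z3 (paths whose first edge points into Z4):
  P1: Z4 <- Z9 -> Z1 -> Z3
  P2: Z4 <- Z9 -> Z2 -> Z3
  P3: Z4 <- Z9 -> Z3
  P4: Z4 <- Z1 <- Z9 -> Z2 -> Z3
  P5: Z4 <- Z1 <- Z9 -> Z3
  P6: Z4 <- Z1 -> Z3
Condition 1 (no descendant of Z4 in the set): FAILS — Z2 is a descendant of Z4.
Condition 2 (every backdoor path blocked by {Z1, Z2}):
  P1: blocked at chain node Z1 ∈ conditioning set.
  P2: blocked at chain node Z2 ∈ conditioning set.
  P3: open — no interior node is in the conditioning set.
  P4: blocked at chain node Z1 ∈ conditioning set.
  P5: blocked at chain node Z1 ∈ conditioning set.
  P6: blocked at fork node Z1 ∈ conditioning set.
{Z1, Z2} does not satisfy the backdoor criterion.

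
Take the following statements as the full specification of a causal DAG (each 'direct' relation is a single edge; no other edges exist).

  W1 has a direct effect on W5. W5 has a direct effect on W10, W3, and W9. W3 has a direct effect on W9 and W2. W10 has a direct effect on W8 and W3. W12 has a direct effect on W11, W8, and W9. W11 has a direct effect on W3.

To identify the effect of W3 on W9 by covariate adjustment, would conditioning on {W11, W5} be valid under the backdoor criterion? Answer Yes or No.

Backdoor paths from W3 to W9 (paths whose first edge points into W3):
  P1: W3 <- W5 -> W10 -> W8 <- W12 -> W9
  P2: W3 <- W5 -> W9
  P3: W3 <- W11 <- W12 -> W8 <- W10 <- W5 -> W9
  P4: W3 <- W11 <- W12 -> W9
  P5: W3 <- W10 <- W5 -> W9
  P6: W3 <- W10 -> W8 <- W12 -> W9
Condition 1 (no descendant of W3 in the set): holds — descendants of W3 are {W2, W9}; none are in {W11, W5}.
Condition 2 (every backdoor path blocked by {W11, W5}):
  P1: blocked at fork node W5 ∈ conditioning set.
  P2: blocked at fork node W5 ∈ conditioning set.
  P3: blocked at chain node W11 ∈ conditioning set.
  P4: blocked at chain node W11 ∈ conditioning set.
  P5: blocked at fork node W5 ∈ conditioning set.
  P6: blocked at collider W8 (neither it nor any descendant is in the conditioning set).
{W11, W5} satisfies the backdoor criterion.

Yes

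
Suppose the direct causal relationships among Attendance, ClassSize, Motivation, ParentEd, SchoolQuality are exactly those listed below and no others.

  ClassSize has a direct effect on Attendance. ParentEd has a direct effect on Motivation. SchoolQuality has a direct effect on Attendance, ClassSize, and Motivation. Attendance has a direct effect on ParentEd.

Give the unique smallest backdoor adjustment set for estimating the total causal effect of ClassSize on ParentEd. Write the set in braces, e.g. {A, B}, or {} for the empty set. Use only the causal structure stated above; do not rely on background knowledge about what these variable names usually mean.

Variables eligible for adjustment (non-descendants of ClassSize, excluding ClassSize and ParentEd): {SchoolQuality}.
Backdoor paths from ClassSize to ParentEd:
  P1: ClassSize <- SchoolQuality -> Attendance -> ParentEd
  P2: ClassSize <- SchoolQuality -> Motivation <- ParentEd
The empty set is not sufficient: P1 (ClassSize <- SchoolQuality -> Attendance -> ParentEd) has no collider blocking it and no conditioned non-collider, so it is open.
Try {SchoolQuality}:
  P1: blocked at fork node SchoolQuality ∈ conditioning set.
  P2: blocked at fork node SchoolQuality ∈ conditioning set.
{SchoolQuality} contains no descendant of ClassSize and blocks every backdoor path.
{SchoolQuality} is the unique smallest valid adjustment set.

{SchoolQuality}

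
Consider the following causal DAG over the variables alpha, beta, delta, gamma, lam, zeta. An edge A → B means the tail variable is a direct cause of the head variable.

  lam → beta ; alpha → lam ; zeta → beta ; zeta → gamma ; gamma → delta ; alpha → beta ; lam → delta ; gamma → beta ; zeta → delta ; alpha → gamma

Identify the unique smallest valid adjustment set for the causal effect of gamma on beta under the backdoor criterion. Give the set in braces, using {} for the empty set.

Variables eligible for adjustment (non-descendants of gamma, excluding gamma and beta): {alpha, lam, zeta}.
Backdoor paths from gamma to beta:
  P1: gamma <- alpha -> lam -> beta
  P2: gamma <- alpha -> lam -> delta <- zeta -> beta
  P3: gamma <- alpha -> beta
  P4: gamma <- zeta -> beta
  P5: gamma <- zeta -> delta <- lam <- alpha -> beta
  P6: gamma <- zeta -> delta <- lam -> beta
The empty set is not sufficient: P1 (gamma <- alpha -> lam -> beta) has no collider blocking it and no conditioned non-collider, so it is open.
Try {alpha, zeta}:
  P1: blocked at fork node alpha ∈ conditioning set.
  P2: blocked at fork node alpha ∈ conditioning set.
  P3: blocked at fork node alpha ∈ conditioning set.
  P4: blocked at fork node zeta ∈ conditioning set.
  P5: blocked at fork node zeta ∈ conditioning set.
  P6: blocked at fork node zeta ∈ conditioning set.
{alpha, zeta} contains no descendant of gamma and blocks every backdoor path.
Every element of {alpha, zeta} is needed (dropping alpha leaves P1 open; dropping zeta leaves P4 open), so no proper subset is valid.
Among all size-2 subsets of the eligible variables, only {alpha, zeta} blocks every backdoor path, so it is the unique smallest valid adjustment set.

{alpha, zeta}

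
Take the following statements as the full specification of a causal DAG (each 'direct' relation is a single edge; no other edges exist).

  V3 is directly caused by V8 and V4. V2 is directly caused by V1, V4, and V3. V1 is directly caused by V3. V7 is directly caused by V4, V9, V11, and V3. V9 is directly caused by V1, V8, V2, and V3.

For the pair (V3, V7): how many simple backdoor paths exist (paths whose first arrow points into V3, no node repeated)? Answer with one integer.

6

A backdoor path from V3 to V7 is any simple undirected path whose first edge points into V3 (i.e. leaves V3 via a parent).
Parents of V3: {V4, V8}.
Enumerating:
  P1: V3 <- V4 -> V2 <- V1 -> V9 -> V7
  P2: V3 <- V4 -> V2 -> V9 -> V7
  P3: V3 <- V4 -> V7
  P4: V3 <- V8 -> V9 <- V1 -> V2 <- V4 -> V7
  P5: V3 <- V8 -> V9 <- V2 <- V4 -> V7
  P6: V3 <- V8 -> V9 -> V7
That exhausts the simple backdoor paths. Count: 6.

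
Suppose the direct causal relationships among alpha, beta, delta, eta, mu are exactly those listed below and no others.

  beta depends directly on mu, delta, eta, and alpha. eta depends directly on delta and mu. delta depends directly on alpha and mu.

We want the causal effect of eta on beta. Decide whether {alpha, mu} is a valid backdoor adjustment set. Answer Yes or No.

No

Backdoor paths from eta to beta (paths whose first edge points into eta):
  P1: eta <- mu -> delta <- alpha -> beta
  P2: eta <- mu -> delta -> beta
  P3: eta <- mu -> beta
  P4: eta <- delta <- mu -> beta
  P5: eta <- delta <- alpha -> beta
  P6: eta <- delta -> beta
Condition 1 (no descendant of eta in the set): holds — descendants of eta are {beta}; none are in {alpha, mu}.
Condition 2 (every backdoor path blocked by {alpha, mu}):
  P1: blocked at fork node mu ∈ conditioning set.
  P2: blocked at fork node mu ∈ conditioning set.
  P3: blocked at fork node mu ∈ conditioning set.
  P4: blocked at fork node mu ∈ conditioning set.
  P5: blocked at fork node alpha ∈ conditioning set.
  P6: open — no interior node is in the conditioning set.
{alpha, mu} does not satisfy the backdoor criterion.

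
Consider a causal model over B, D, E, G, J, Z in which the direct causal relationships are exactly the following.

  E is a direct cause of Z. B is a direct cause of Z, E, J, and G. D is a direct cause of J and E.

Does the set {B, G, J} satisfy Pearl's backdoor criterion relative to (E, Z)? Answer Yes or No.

Yes

Backdoor paths from E to Z (paths whose first edge points into E):
  P1: E <- B -> Z
  P2: E <- D -> J <- B -> Z
Condition 1 (no descendant of E in the set): holds — descendants of E are {Z}; none are in {B, G, J}.
Condition 2 (every backdoor path blocked by {B, G, J}):
  P1: blocked at fork node B ∈ conditioning set.
  P2: blocked at fork node B ∈ conditioning set.
{B, G, J} satisfies the backdoor criterion.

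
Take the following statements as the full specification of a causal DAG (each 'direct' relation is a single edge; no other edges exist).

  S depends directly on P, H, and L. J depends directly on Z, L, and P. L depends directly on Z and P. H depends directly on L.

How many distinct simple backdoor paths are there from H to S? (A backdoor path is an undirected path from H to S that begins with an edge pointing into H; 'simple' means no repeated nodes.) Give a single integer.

A backdoor path from H to S is any simple undirected path whose first edge points into H (i.e. leaves H via a parent).
Parents of H: {L}.
Enumerating:
  P1: H <- L <- Z -> J <- P -> S
  P2: H <- L <- P -> S
  P3: H <- L -> J <- P -> S
  P4: H <- L -> S
That exhausts the simple backdoor paths. Count: 4.

4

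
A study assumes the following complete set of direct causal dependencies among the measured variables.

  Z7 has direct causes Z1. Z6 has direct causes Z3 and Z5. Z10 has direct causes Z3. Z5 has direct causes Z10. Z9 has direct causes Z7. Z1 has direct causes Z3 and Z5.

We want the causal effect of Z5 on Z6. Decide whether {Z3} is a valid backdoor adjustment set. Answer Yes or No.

Backdoor paths from Z5 to Z6 (paths whose first edge points into Z5):
  P1: Z5 <- Z10 <- Z3 -> Z6
Condition 1 (no descendant of Z5 in the set): holds — descendants of Z5 are {Z1, Z6, Z7, Z9}; none are in {Z3}.
Condition 2 (every backdoor path blocked by {Z3}):
  P1: blocked at fork node Z3 ∈ conditioning set.
{Z3} satisfies the backdoor criterion.

Yes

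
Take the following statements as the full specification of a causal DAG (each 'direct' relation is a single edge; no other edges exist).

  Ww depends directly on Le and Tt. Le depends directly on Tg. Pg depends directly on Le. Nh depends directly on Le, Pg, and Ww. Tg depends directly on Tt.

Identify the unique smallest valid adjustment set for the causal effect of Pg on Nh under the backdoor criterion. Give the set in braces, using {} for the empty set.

Variables eligible for adjustment (non-descendants of Pg, excluding Pg and Nh): {Le, Tg, Tt, Ww}.
Backdoor paths from Pg to Nh:
  P1: Pg <- Le <- Tg <- Tt -> Ww -> Nh
  P2: Pg <- Le -> Ww -> Nh
  P3: Pg <- Le -> Nh
The empty set is not sufficient: P1 (Pg <- Le <- Tg <- Tt -> Ww -> Nh) has no collider blocking it and no conditioned non-collider, so it is open.
Try {Le}:
  P1: blocked at chain node Le ∈ conditioning set.
  P2: blocked at fork node Le ∈ conditioning set.
  P3: blocked at fork node Le ∈ conditioning set.
{Le} contains no descendant of Pg and blocks every backdoor path.
No other singleton works — e.g. {Tt} leaves P2 open — so {Le} is the unique smallest valid adjustment set.

{Le}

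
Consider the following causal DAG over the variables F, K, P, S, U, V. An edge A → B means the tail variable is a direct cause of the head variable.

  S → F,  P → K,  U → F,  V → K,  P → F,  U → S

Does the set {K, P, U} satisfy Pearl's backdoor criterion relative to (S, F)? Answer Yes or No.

Yes

Backdoor paths from S to F (paths whose first edge points into S):
  P1: S <- U -> F
Condition 1 (no descendant of S in the set): holds — descendants of S are {F}; none are in {K, P, U}.
Condition 2 (every backdoor path blocked by {K, P, U}):
  P1: blocked at fork node U ∈ conditioning set.
{K, P, U} satisfies the backdoor criterion.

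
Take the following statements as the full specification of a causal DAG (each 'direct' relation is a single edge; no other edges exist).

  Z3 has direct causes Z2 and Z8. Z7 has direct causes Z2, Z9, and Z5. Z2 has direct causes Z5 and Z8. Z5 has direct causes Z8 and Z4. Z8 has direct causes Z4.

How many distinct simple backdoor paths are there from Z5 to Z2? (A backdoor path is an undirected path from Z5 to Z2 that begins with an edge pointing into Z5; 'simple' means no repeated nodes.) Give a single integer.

A backdoor path from Z5 to Z2 is any simple undirected path whose first edge points into Z5 (i.e. leaves Z5 via a parent).
Parents of Z5: {Z4, Z8}.
Enumerating:
  P1: Z5 <- Z4 -> Z8 -> Z2
  P2: Z5 <- Z4 -> Z8 -> Z3 <- Z2
  P3: Z5 <- Z8 -> Z2
  P4: Z5 <- Z8 -> Z3 <- Z2
That exhausts the simple backdoor paths. Count: 4.

4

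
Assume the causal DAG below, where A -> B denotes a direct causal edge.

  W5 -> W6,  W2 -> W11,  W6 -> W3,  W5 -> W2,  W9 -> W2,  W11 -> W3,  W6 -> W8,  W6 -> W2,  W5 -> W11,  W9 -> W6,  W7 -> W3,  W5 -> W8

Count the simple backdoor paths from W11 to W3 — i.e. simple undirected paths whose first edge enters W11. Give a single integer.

8

A backdoor path from W11 to W3 is any simple undirected path whose first edge points into W11 (i.e. leaves W11 via a parent).
Parents of W11: {W2, W5}.
Enumerating:
  P1: W11 <- W5 -> W6 -> W3
  P2: W11 <- W5 -> W2 <- W9 -> W6 -> W3
  P3: W11 <- W5 -> W2 <- W6 -> W3
  P4: W11 <- W5 -> W8 <- W6 -> W3
  P5: W11 <- W2 <- W5 -> W6 -> W3
  P6: W11 <- W2 <- W5 -> W8 <- W6 -> W3
  P7: W11 <- W2 <- W9 -> W6 -> W3
  P8: W11 <- W2 <- W6 -> W3
That exhausts the simple backdoor paths. Count: 8.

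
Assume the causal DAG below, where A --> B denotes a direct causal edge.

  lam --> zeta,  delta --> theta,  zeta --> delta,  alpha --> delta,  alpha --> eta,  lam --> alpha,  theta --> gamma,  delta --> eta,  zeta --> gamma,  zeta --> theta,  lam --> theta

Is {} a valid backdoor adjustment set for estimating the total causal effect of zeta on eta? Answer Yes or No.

Backdoor paths from zeta to eta (paths whose first edge points into zeta):
  P1: zeta <- lam -> alpha -> delta -> eta
  P2: zeta <- lam -> alpha -> eta
  P3: zeta <- lam -> theta <- delta <- alpha -> eta
  P4: zeta <- lam -> theta <- delta -> eta
Condition 1 (no descendant of zeta in the set): holds — descendants of zeta are {delta, eta, gamma, theta}; none are in {}.
Condition 2 (every backdoor path blocked by {}):
  P1: open — no interior node is in the conditioning set.
  P2: open — no interior node is in the conditioning set.
  P3: blocked at collider theta (neither it nor any descendant is in the conditioning set).
  P4: blocked at collider theta (neither it nor any descendant is in the conditioning set).
{} does not satisfy the backdoor criterion.

No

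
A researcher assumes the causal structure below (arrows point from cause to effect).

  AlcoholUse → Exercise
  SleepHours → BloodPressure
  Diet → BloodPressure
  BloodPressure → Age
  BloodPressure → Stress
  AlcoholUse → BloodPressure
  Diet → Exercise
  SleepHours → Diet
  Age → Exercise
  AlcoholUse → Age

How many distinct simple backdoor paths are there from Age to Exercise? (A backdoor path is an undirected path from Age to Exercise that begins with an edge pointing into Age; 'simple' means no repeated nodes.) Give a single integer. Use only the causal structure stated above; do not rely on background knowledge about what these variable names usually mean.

6

A backdoor path from Age to Exercise is any simple undirected path whose first edge points into Age (i.e. leaves Age via a parent).
Parents of Age: {AlcoholUse, BloodPressure}.
Enumerating:
  P1: Age <- AlcoholUse -> BloodPressure <- SleepHours -> Diet -> Exercise
  P2: Age <- AlcoholUse -> BloodPressure <- Diet -> Exercise
  P3: Age <- AlcoholUse -> Exercise
  P4: Age <- BloodPressure <- AlcoholUse -> Exercise
  P5: Age <- BloodPressure <- SleepHours -> Diet -> Exercise
  P6: Age <- BloodPressure <- Diet -> Exercise
That exhausts the simple backdoor paths. Count: 6.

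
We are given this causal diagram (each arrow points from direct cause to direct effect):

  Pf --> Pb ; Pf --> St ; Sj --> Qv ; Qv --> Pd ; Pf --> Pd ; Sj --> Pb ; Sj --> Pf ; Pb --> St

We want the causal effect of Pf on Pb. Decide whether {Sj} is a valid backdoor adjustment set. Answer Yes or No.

Backdoor paths from Pf to Pb (paths whose first edge points into Pf):
  P1: Pf <- Sj -> Pb
Condition 1 (no descendant of Pf in the set): holds — descendants of Pf are {Pb, Pd, St}; none are in {Sj}.
Condition 2 (every backdoor path blocked by {Sj}):
  P1: blocked at fork node Sj ∈ conditioning set.
{Sj} satisfies the backdoor criterion.

Yes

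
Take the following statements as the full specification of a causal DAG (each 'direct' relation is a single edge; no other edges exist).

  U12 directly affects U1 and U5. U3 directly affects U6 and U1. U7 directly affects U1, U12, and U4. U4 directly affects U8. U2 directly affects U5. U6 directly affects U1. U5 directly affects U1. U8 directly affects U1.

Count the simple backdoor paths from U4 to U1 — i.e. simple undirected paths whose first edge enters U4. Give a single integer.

A backdoor path from U4 to U1 is any simple undirected path whose first edge points into U4 (i.e. leaves U4 via a parent).
Parents of U4: {U7}.
Enumerating:
  P1: U4 <- U7 -> U12 -> U5 -> U1
  P2: U4 <- U7 -> U12 -> U1
  P3: U4 <- U7 -> U1
That exhausts the simple backdoor paths. Count: 3.

3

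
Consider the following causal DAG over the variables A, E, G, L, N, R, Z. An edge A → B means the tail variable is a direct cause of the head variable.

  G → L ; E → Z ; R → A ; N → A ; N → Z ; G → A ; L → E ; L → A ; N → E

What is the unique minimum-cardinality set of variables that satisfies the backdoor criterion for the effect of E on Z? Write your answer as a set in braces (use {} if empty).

{N}

Variables eligible for adjustment (non-descendants of E, excluding E and Z): {A, G, L, N, R}.
Backdoor paths from E to Z:
  P1: E <- N -> Z
  P2: E <- L <- G -> A <- N -> Z
  P3: E <- L -> A <- N -> Z
The empty set is not sufficient: P1 (E <- N -> Z) has no collider blocking it and no conditioned non-collider, so it is open.
Try {N}:
  P1: blocked at fork node N ∈ conditioning set.
  P2: blocked at collider A (neither it nor any descendant is in the conditioning set).
  P3: blocked at collider A (neither it nor any descendant is in the conditioning set).
{N} contains no descendant of E and blocks every backdoor path.
No other singleton works — e.g. {G} leaves P1 open — so {N} is the unique smallest valid adjustment set.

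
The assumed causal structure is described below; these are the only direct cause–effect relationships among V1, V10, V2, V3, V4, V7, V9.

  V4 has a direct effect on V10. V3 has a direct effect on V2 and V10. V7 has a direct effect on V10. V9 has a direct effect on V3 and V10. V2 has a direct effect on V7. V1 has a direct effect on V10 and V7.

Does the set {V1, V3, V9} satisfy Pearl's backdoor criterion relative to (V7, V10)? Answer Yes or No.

Yes

Backdoor paths from V7 to V10 (paths whose first edge points into V7):
  P1: V7 <- V2 <- V3 <- V9 -> V10
  P2: V7 <- V2 <- V3 -> V10
  P3: V7 <- V1 -> V10
Condition 1 (no descendant of V7 in the set): holds — descendants of V7 are {V10}; none are in {V1, V3, V9}.
Condition 2 (every backdoor path blocked by {V1, V3, V9}):
  P1: blocked at chain node V3 ∈ conditioning set.
  P2: blocked at fork node V3 ∈ conditioning set.
  P3: blocked at fork node V1 ∈ conditioning set.
{V1, V3, V9} satisfies the backdoor criterion.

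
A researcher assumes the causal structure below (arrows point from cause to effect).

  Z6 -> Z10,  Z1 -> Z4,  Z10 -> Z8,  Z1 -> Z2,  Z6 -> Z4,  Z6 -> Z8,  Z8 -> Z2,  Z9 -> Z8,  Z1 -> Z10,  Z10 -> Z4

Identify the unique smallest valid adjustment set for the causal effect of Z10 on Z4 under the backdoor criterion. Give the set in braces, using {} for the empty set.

{Z1, Z6}

Variables eligible for adjustment (non-descendants of Z10, excluding Z10 and Z4): {Z1, Z6, Z9}.
Backdoor paths from Z10 to Z4:
  P1: Z10 <- Z6 -> Z4
  P2: Z10 <- Z6 -> Z8 -> Z2 <- Z1 -> Z4
  P3: Z10 <- Z1 -> Z4
  P4: Z10 <- Z1 -> Z2 <- Z8 <- Z6 -> Z4
The empty set is not sufficient: P1 (Z10 <- Z6 -> Z4) has no collider blocking it and no conditioned non-collider, so it is open.
Try {Z1, Z6}:
  P1: blocked at fork node Z6 ∈ conditioning set.
  P2: blocked at fork node Z6 ∈ conditioning set.
  P3: blocked at fork node Z1 ∈ conditioning set.
  P4: blocked at fork node Z1 ∈ conditioning set.
{Z1, Z6} contains no descendant of Z10 and blocks every backdoor path.
Every element of {Z1, Z6} is needed (dropping Z1 leaves P3 open; dropping Z6 leaves P1 open), so no proper subset is valid.
Among all size-2 subsets of the eligible variables, only {Z1, Z6} blocks every backdoor path, so it is the unique smallest valid adjustment set.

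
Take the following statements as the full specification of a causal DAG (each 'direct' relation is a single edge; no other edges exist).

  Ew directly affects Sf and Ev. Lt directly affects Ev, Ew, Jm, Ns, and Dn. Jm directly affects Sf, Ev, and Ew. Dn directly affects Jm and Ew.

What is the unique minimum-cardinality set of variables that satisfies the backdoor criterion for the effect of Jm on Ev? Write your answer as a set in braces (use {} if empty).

Variables eligible for adjustment (non-descendants of Jm, excluding Jm and Ev): {Dn, Lt, Ns}.
Backdoor paths from Jm to Ev:
  P1: Jm <- Lt -> Dn -> Ew -> Ev
  P2: Jm <- Lt -> Ew -> Ev
  P3: Jm <- Lt -> Ev
  P4: Jm <- Dn <- Lt -> Ew -> Ev
  P5: Jm <- Dn <- Lt -> Ev
  P6: Jm <- Dn -> Ew <- Lt -> Ev
  P7: Jm <- Dn -> Ew -> Ev
The empty set is not sufficient: P1 (Jm <- Lt -> Dn -> Ew -> Ev) has no collider blocking it and no conditioned non-collider, so it is open.
Try {Dn, Lt}:
  P1: blocked at fork node Lt ∈ conditioning set.
  P2: blocked at fork node Lt ∈ conditioning set.
  P3: blocked at fork node Lt ∈ conditioning set.
  P4: blocked at chain node Dn ∈ conditioning set.
  P5: blocked at chain node Dn ∈ conditioning set.
  P6: blocked at fork node Dn ∈ conditioning set.
  P7: blocked at fork node Dn ∈ conditioning set.
{Dn, Lt} contains no descendant of Jm and blocks every backdoor path.
Every element of {Dn, Lt} is needed (dropping Dn leaves P7 open; dropping Lt leaves P2 open), so no proper subset is valid.
Among all size-2 subsets of the eligible variables, only {Dn, Lt} blocks every backdoor path, so it is the unique smallest valid adjustment set.

{Dn, Lt}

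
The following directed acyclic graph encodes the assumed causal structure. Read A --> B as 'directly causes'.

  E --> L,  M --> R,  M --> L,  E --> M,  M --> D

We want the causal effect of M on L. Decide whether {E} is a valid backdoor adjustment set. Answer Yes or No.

Yes

Backdoor paths from M to L (paths whose first edge points into M):
  P1: M <- E -> L
Condition 1 (no descendant of M in the set): holds — descendants of M are {D, L, R}; none are in {E}.
Condition 2 (every backdoor path blocked by {E}):
  P1: blocked at fork node E ∈ conditioning set.
{E} satisfies the backdoor criterion.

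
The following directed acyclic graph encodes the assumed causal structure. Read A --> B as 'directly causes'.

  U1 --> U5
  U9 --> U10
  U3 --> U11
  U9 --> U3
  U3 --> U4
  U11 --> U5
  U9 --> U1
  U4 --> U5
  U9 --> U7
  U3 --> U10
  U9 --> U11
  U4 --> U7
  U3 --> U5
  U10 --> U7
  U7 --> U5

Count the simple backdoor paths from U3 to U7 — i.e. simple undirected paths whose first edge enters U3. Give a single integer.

6

A backdoor path from U3 to U7 is any simple undirected path whose first edge points into U3 (i.e. leaves U3 via a parent).
Parents of U3: {U9}.
Enumerating:
  P1: U3 <- U9 -> U11 -> U5 <- U4 -> U7
  P2: U3 <- U9 -> U11 -> U5 <- U7
  P3: U3 <- U9 -> U1 -> U5 <- U4 -> U7
  P4: U3 <- U9 -> U1 -> U5 <- U7
  P5: U3 <- U9 -> U10 -> U7
  P6: U3 <- U9 -> U7
That exhausts the simple backdoor paths. Count: 6.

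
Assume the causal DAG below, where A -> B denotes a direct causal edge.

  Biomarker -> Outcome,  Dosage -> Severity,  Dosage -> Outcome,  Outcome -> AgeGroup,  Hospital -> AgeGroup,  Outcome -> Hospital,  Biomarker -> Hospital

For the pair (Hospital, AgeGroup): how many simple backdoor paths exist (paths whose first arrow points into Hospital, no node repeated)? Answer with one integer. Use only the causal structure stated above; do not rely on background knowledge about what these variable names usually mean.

A backdoor path from Hospital to AgeGroup is any simple undirected path whose first edge points into Hospital (i.e. leaves Hospital via a parent).
Parents of Hospital: {Biomarker, Outcome}.
Enumerating:
  P1: Hospital <- Biomarker -> Outcome -> AgeGroup
  P2: Hospital <- Outcome -> AgeGroup
That exhausts the simple backdoor paths. Count: 2.

2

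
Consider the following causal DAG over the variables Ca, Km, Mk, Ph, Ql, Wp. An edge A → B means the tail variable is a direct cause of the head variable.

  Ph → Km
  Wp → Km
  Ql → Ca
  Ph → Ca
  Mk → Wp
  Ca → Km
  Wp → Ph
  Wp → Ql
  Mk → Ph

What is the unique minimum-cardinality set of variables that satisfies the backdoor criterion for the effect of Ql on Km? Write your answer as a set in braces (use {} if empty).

Variables eligible for adjustment (non-descendants of Ql, excluding Ql and Km): {Mk, Ph, Wp}.
Backdoor paths from Ql to Km:
  P1: Ql <- Wp <- Mk -> Ph -> Ca -> Km
  P2: Ql <- Wp <- Mk -> Ph -> Km
  P3: Ql <- Wp -> Ph -> Ca -> Km
  P4: Ql <- Wp -> Ph -> Km
  P5: Ql <- Wp -> Km
The empty set is not sufficient: P1 (Ql <- Wp <- Mk -> Ph -> Ca -> Km) has no collider blocking it and no conditioned non-collider, so it is open.
Try {Wp}:
  P1: blocked at chain node Wp ∈ conditioning set.
  P2: blocked at chain node Wp ∈ conditioning set.
  P3: blocked at fork node Wp ∈ conditioning set.
  P4: blocked at fork node Wp ∈ conditioning set.
  P5: blocked at fork node Wp ∈ conditioning set.
{Wp} contains no descendant of Ql and blocks every backdoor path.
No other singleton works — e.g. {Mk} leaves P3 open — so {Wp} is the unique smallest valid adjustment set.

{Wp}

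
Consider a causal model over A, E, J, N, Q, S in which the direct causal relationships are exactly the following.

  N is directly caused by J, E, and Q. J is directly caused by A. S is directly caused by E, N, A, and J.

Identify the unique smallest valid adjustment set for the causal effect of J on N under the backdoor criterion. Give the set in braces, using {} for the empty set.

Variables eligible for adjustment (non-descendants of J, excluding J and N): {A, E, Q}.
Backdoor paths from J to N:
  P1: J <- A -> S <- E -> N
  P2: J <- A -> S <- N
Each backdoor path contains an unconditioned collider, so every path is already blocked with the empty conditioning set:
  P1: blocked at collider S (neither it nor any descendant is in the conditioning set).
  P2: blocked at collider S (neither it nor any descendant is in the conditioning set).
The empty set is therefore the unique smallest valid set.

{}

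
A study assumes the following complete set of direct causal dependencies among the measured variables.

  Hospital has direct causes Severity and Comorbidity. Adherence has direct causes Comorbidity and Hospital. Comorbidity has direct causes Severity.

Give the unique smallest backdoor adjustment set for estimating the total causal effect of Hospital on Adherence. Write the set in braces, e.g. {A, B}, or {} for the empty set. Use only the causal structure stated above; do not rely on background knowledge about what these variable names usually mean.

{Comorbidity}

Variables eligible for adjustment (non-descendants of Hospital, excluding Hospital and Adherence): {Comorbidity, Severity}.
Backdoor paths from Hospital to Adherence:
  P1: Hospital <- Severity -> Comorbidity -> Adherence
  P2: Hospital <- Comorbidity -> Adherence
The empty set is not sufficient: P1 (Hospital <- Severity -> Comorbidity -> Adherence) has no collider blocking it and no conditioned non-collider, so it is open.
Try {Comorbidity}:
  P1: blocked at chain node Comorbidity ∈ conditioning set.
  P2: blocked at fork node Comorbidity ∈ conditioning set.
{Comorbidity} contains no descendant of Hospital and blocks every backdoor path.
No other singleton works — e.g. {Severity} leaves P2 open — so {Comorbidity} is the unique smallest valid adjustment set.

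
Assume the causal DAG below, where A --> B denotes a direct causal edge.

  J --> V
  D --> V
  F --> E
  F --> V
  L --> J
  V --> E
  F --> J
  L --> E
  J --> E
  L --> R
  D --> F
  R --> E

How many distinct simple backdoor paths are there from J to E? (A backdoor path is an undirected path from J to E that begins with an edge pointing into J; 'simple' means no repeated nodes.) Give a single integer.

5

A backdoor path from J to E is any simple undirected path whose first edge points into J (i.e. leaves J via a parent).
Parents of J: {F, L}.
Enumerating:
  P1: J <- F <- D -> V -> E
  P2: J <- F -> V -> E
  P3: J <- F -> E
  P4: J <- L -> R -> E
  P5: J <- L -> E
That exhausts the simple backdoor paths. Count: 5.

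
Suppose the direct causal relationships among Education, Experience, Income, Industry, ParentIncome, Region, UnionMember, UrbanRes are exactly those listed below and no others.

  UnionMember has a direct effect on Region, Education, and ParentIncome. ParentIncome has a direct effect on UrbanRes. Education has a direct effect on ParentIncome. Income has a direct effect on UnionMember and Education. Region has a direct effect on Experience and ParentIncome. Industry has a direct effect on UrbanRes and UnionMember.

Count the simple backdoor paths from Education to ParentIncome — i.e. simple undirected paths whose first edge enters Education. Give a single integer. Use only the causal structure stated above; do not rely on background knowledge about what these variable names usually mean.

A backdoor path from Education to ParentIncome is any simple undirected path whose first edge points into Education (i.e. leaves Education via a parent).
Parents of Education: {Income, UnionMember}.
Enumerating:
  P1: Education <- Income -> UnionMember <- Industry -> UrbanRes <- ParentIncome
  P2: Education <- Income -> UnionMember -> Region -> ParentIncome
  P3: Education <- Income -> UnionMember -> ParentIncome
  P4: Education <- UnionMember <- Industry -> UrbanRes <- ParentIncome
  P5: Education <- UnionMember -> Region -> ParentIncome
  P6: Education <- UnionMember -> ParentIncome
That exhausts the simple backdoor paths. Count: 6.

6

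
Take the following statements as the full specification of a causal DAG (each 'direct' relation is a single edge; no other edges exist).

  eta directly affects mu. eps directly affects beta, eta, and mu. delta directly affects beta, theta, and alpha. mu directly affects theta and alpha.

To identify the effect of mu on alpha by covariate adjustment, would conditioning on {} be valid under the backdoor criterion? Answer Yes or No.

Yes

Backdoor paths from mu to alpha (paths whose first edge points into mu):
  P1: mu <- eps -> beta <- delta -> alpha
  P2: mu <- eta <- eps -> beta <- delta -> alpha
Condition 1 (no descendant of mu in the set): holds — descendants of mu are {alpha, theta}; none are in {}.
Condition 2 (every backdoor path blocked by {}):
  P1: blocked at collider beta (neither it nor any descendant is in the conditioning set).
  P2: blocked at collider beta (neither it nor any descendant is in the conditioning set).
{} satisfies the backdoor criterion.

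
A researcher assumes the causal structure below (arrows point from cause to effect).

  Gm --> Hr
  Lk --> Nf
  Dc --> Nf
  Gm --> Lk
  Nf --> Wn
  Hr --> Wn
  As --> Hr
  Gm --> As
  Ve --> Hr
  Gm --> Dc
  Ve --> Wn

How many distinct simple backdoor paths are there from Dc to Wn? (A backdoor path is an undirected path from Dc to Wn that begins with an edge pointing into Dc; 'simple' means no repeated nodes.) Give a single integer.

A backdoor path from Dc to Wn is any simple undirected path whose first edge points into Dc (i.e. leaves Dc via a parent).
Parents of Dc: {Gm}.
Enumerating:
  P1: Dc <- Gm -> As -> Hr <- Ve -> Wn
  P2: Dc <- Gm -> As -> Hr -> Wn
  P3: Dc <- Gm -> Lk -> Nf -> Wn
  P4: Dc <- Gm -> Hr <- Ve -> Wn
  P5: Dc <- Gm -> Hr -> Wn
That exhausts the simple backdoor paths. Count: 5.

5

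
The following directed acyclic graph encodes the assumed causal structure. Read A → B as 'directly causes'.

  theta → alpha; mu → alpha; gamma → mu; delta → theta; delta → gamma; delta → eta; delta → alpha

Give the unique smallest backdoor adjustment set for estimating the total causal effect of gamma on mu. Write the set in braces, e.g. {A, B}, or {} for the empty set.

{}

Variables eligible for adjustment (non-descendants of gamma, excluding gamma and mu): {delta, eta, theta}.
Backdoor paths from gamma to mu:
  P1: gamma <- delta -> theta -> alpha <- mu
  P2: gamma <- delta -> alpha <- mu
Each backdoor path contains an unconditioned collider, so every path is already blocked with the empty conditioning set:
  P1: blocked at collider alpha (neither it nor any descendant is in the conditioning set).
  P2: blocked at collider alpha (neither it nor any descendant is in the conditioning set).
The empty set is therefore the unique smallest valid set.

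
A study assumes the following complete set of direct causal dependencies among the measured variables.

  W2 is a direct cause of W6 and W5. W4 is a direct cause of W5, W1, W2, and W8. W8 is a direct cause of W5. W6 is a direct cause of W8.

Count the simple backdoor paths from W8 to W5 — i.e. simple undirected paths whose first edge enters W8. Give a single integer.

A backdoor path from W8 to W5 is any simple undirected path whose first edge points into W8 (i.e. leaves W8 via a parent).
Parents of W8: {W4, W6}.
Enumerating:
  P1: W8 <- W4 -> W2 -> W5
  P2: W8 <- W4 -> W5
  P3: W8 <- W6 <- W2 <- W4 -> W5
  P4: W8 <- W6 <- W2 -> W5
That exhausts the simple backdoor paths. Count: 4.

4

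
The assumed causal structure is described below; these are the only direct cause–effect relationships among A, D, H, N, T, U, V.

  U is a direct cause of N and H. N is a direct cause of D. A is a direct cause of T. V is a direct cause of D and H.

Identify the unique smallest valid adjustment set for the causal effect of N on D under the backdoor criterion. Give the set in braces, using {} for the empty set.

Variables eligible for adjustment (non-descendants of N, excluding N and D): {A, H, T, U, V}.
Backdoor paths from N to D:
  P1: N <- U -> H <- V -> D
Each backdoor path contains an unconditioned collider, so every path is already blocked with the empty conditioning set:
  P1: blocked at collider H (neither it nor any descendant is in the conditioning set).
The empty set is therefore the unique smallest valid set.

{}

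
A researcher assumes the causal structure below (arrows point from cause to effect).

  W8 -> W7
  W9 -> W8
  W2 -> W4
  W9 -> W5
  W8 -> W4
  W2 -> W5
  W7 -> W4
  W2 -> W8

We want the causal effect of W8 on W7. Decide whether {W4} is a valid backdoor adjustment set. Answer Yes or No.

Backdoor paths from W8 to W7 (paths whose first edge points into W8):
  P1: W8 <- W2 -> W4 <- W7
  P2: W8 <- W9 -> W5 <- W2 -> W4 <- W7
Condition 1 (no descendant of W8 in the set): FAILS — W4 is a descendant of W8.
Condition 2 (every backdoor path blocked by {W4}):
  P1: open — collider(s) W4 are conditioned on (or have a conditioned descendant) and no non-collider on the path is in the set.
  P2: blocked at collider W5 (neither it nor any descendant is in the conditioning set).
{W4} does not satisfy the backdoor criterion.

No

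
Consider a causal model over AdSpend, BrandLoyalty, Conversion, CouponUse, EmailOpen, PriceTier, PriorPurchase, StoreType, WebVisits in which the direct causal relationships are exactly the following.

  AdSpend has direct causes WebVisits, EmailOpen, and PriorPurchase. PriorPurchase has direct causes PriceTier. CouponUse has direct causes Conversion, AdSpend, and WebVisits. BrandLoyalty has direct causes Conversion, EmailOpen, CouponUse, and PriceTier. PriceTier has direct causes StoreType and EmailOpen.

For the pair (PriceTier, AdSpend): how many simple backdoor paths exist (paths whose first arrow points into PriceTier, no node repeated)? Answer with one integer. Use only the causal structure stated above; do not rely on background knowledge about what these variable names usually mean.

5

A backdoor path from PriceTier to AdSpend is any simple undirected path whose first edge points into PriceTier (i.e. leaves PriceTier via a parent).
Parents of PriceTier: {EmailOpen, StoreType}.
Enumerating:
  P1: PriceTier <- EmailOpen -> AdSpend
  P2: PriceTier <- EmailOpen -> BrandLoyalty <- Conversion -> CouponUse <- WebVisits -> AdSpend
  P3: PriceTier <- EmailOpen -> BrandLoyalty <- Conversion -> CouponUse <- AdSpend
  P4: PriceTier <- EmailOpen -> BrandLoyalty <- CouponUse <- WebVisits -> AdSpend
  P5: PriceTier <- EmailOpen -> BrandLoyalty <- CouponUse <- AdSpend
That exhausts the simple backdoor paths. Count: 5.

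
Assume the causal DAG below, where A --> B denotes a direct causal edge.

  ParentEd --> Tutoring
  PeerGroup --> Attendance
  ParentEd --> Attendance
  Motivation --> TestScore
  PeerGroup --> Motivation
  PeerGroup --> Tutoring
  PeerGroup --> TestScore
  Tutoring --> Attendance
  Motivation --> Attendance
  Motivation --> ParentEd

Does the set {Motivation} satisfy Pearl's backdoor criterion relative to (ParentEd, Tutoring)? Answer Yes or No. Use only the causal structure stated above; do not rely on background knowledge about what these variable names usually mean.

Backdoor paths from ParentEd to Tutoring (paths whose first edge points into ParentEd):
  P1: ParentEd <- Motivation <- PeerGroup -> Tutoring
  P2: ParentEd <- Motivation <- PeerGroup -> Attendance <- Tutoring
  P3: ParentEd <- Motivation -> TestScore <- PeerGroup -> Tutoring
  P4: ParentEd <- Motivation -> TestScore <- PeerGroup -> Attendance <- Tutoring
  P5: ParentEd <- Motivation -> Attendance <- PeerGroup -> Tutoring
  P6: ParentEd <- Motivation -> Attendance <- Tutoring
Condition 1 (no descendant of ParentEd in the set): holds — descendants of ParentEd are {Attendance, Tutoring}; none are in {Motivation}.
Condition 2 (every backdoor path blocked by {Motivation}):
  P1: blocked at chain node Motivation ∈ conditioning set.
  P2: blocked at chain node Motivation ∈ conditioning set.
  P3: blocked at fork node Motivation ∈ conditioning set.
  P4: blocked at fork node Motivation ∈ conditioning set.
  P5: blocked at fork node Motivation ∈ conditioning set.
  P6: blocked at fork node Motivation ∈ conditioning set.
{Motivation} satisfies the backdoor criterion.

Yes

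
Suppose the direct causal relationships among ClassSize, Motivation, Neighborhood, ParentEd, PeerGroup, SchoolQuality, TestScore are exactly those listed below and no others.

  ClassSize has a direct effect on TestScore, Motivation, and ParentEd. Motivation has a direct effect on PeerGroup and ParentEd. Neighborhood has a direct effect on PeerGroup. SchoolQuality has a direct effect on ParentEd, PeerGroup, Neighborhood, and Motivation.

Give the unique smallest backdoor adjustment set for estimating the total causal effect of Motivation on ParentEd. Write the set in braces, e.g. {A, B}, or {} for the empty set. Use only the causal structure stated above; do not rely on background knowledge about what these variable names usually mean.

Variables eligible for adjustment (non-descendants of Motivation, excluding Motivation and ParentEd): {ClassSize, Neighborhood, SchoolQuality, TestScore}.
Backdoor paths from Motivation to ParentEd:
  P1: Motivation <- ClassSize -> ParentEd
  P2: Motivation <- SchoolQuality -> ParentEd
The empty set is not sufficient: P1 (Motivation <- ClassSize -> ParentEd) has no collider blocking it and no conditioned non-collider, so it is open.
Try {ClassSize, SchoolQuality}:
  P1: blocked at fork node ClassSize ∈ conditioning set.
  P2: blocked at fork node SchoolQuality ∈ conditioning set.
{ClassSize, SchoolQuality} contains no descendant of Motivation and blocks every backdoor path.
Every element of {ClassSize, SchoolQuality} is needed (dropping ClassSize leaves P1 open; dropping SchoolQuality leaves P2 open), so no proper subset is valid.
Among all size-2 subsets of the eligible variables, only {ClassSize, SchoolQuality} blocks every backdoor path, so it is the unique smallest valid adjustment set.

{ClassSize, SchoolQuality}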